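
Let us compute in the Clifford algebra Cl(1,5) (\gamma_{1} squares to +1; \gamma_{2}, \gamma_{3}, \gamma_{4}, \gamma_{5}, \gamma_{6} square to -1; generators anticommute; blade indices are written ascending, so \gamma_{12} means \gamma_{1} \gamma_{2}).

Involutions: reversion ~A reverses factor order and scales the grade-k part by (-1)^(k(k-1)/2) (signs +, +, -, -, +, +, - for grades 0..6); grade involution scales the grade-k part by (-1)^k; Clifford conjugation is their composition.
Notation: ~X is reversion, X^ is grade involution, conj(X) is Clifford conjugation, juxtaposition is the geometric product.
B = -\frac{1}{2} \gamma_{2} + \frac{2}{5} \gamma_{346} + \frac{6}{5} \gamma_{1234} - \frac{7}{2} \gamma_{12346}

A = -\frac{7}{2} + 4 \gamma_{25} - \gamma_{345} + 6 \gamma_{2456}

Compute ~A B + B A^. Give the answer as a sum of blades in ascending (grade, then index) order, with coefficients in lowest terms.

first term: \frac{7}{4} \gamma_{2} + 2 \gamma_{5} - \frac{2}{5} \gamma_{56} - \frac{6}{5} \gamma_{125} + 21 \gamma_{135} - \frac{12}{5} \gamma_{235} - \frac{7}{5} \gamma_{346} - 3 \gamma_{456} - \frac{21}{5} \gamma_{1234} + \frac{7}{2} \gamma_{1256} - \frac{24}{5} \gamma_{1345} + \frac{36}{5} \gamma_{1356} + \frac{1}{2} \gamma_{2345} + \frac{49}{4} \gamma_{12346} + 14 \gamma_{13456} - \frac{8}{5} \gamma_{23456}
second term: \frac{7}{4} \gamma_{2} + 2 \gamma_{5} + \frac{2}{5} \gamma_{56} - \frac{6}{5} \gamma_{125} - 21 \gamma_{135} - \frac{12}{5} \gamma_{235} - \frac{7}{5} \gamma_{346} + 3 \gamma_{456} - \frac{21}{5} \gamma_{1234} - \frac{7}{2} \gamma_{1256} - \frac{24}{5} \gamma_{1345} + \frac{36}{5} \gamma_{1356} - \frac{1}{2} \gamma_{2345} + \frac{49}{4} \gamma_{12346} + 14 \gamma_{13456} + \frac{8}{5} \gamma_{23456}
Answer: \frac{7}{2} \gamma_{2} + 4 \gamma_{5} - \frac{12}{5} \gamma_{125} - \frac{24}{5} \gamma_{235} - \frac{14}{5} \gamma_{346} - \frac{42}{5} \gamma_{1234} - \frac{48}{5} \gamma_{1345} + \frac{72}{5} \gamma_{1356} + \frac{49}{2} \gamma_{12346} + 28 \gamma_{13456}


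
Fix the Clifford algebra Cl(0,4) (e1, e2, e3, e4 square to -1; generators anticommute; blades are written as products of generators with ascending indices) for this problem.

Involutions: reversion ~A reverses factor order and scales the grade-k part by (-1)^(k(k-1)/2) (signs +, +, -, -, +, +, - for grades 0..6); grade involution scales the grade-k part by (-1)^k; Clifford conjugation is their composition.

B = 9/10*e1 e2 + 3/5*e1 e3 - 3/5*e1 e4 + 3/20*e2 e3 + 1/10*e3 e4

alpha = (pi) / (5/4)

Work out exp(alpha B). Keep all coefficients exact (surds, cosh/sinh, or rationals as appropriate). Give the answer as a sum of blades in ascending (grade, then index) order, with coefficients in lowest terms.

B^2 term by term: the squares give (9/10)^2*(e1 e2)^2 + (3/5)^2*(e1 e3)^2 + (-3/5)^2*(e1 e4)^2 + (3/20)^2*(e2 e3)^2 + (1/10)^2*(e3 e4)^2 = 81/100*(-1) + 9/25*(-1) + 9/25*(-1) + 9/400*(-1) + 1/100*(-1) = -25/16 (each basis 2-blade squares to minus the product of its generators' squares); cross terms between blades sharing an index anticommute and cancel; the commuting (index-disjoint) pairs give grade-4 terms 2*c*c'*(blade product), which cancel blade by blade — e1 e2 e3 e4: 9/50 - 9/50 = 0 — confirming B is simple. So B^2 = -25/16.
B^2 = -25/16 — circular case — the even/odd split gives cos and sin: l = 5/4, alpha*l = pi, so exp(alpha B) = cos(pi) + (sin(pi)/(5/4))*B = -1 + (0)*B.
Answer: -1


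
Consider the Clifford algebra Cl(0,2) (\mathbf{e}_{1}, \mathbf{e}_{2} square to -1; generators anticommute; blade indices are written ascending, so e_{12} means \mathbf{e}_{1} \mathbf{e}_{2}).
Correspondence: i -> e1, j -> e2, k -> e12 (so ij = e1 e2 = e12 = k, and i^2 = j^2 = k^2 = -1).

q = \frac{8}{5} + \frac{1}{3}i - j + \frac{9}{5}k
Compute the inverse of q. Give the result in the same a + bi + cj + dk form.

In blades: q = \frac{8}{5} + \frac{1}{3} e_{1} - e_{2} + \frac{9}{5} e_{12}.
With qbar = \frac{8}{5} - \frac{1}{3} e_{1} + e_{2} - \frac{9}{5} e_{12} (scalar fixed, mapped units negated), q qbar = \frac{311}{45} (the sum of squared coefficients), so q^-1 = qbar / (\frac{311}{45}) = \frac{72}{311} - \frac{15}{311} e_{1} + \frac{45}{311} e_{2} - \frac{81}{311} e_{12}; translating back:
Answer: \frac{72}{311} - \frac{15}{311}i + \frac{45}{311}j - \frac{81}{311}k


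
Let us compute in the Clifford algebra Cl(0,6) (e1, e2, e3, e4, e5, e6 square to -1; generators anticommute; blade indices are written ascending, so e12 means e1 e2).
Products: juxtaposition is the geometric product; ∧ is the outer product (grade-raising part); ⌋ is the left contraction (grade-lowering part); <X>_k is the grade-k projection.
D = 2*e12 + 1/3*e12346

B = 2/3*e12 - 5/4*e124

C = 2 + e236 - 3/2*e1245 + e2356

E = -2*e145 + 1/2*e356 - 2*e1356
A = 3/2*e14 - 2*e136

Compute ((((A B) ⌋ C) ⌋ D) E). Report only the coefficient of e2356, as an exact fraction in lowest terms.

step 1: -15/8*e2 - e24 + 4/3*e236 + 5/2*e2346
step 2: 4/3 - 4/3*e5 - 3/2*e15 + 15/8*e36 + 45/16*e145 + 15/8*e356
step 3: 8/3*e12 + 5/8*e124 + 4/9*e12346
step 4: -5/4*e25 - 56/9*e245 - 2/9*e1245 - 56/9*e2356 + 4/3*e12356 - 5/4*e23456 - 5/16*e123456
Answer: -56/9


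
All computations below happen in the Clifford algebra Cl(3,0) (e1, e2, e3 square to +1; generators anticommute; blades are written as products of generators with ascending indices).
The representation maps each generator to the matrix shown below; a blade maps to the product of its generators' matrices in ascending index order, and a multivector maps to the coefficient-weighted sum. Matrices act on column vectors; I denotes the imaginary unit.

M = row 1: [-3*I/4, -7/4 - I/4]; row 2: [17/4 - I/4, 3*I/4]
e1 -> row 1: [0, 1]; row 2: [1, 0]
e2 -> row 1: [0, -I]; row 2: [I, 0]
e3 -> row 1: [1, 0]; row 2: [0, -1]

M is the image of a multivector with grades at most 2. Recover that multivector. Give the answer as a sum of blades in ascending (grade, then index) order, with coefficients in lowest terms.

Method: 1, rho(e1), rho(e2), rho(e3) form a trace-orthogonal basis of the 2x2 complex matrices (tr(X Y) = 2 if X = Y, else 0), so M = m0*1 + m1*rho(e1) + m2*rho(e2) + m3*rho(e3) with m0 = tr(M)/2 = 0, m1 = tr(M rho(e1))/2 = 5/4 - I/4, m2 = tr(M rho(e2))/2 = -3*I, m3 = tr(M rho(e3))/2 = -3*I/4.
Multiplying table entries, the bivector images are rho(e1 e2) = I*rho(e3), rho(e1 e3) = -I*rho(e2), rho(e2 e3) = I*rho(e1); with real blade coefficients the real parts of m0..m3 are the coefficients of 1, e1, e2, e3 and the imaginary parts give the bivectors (e2 e3: Im m1, e1 e3: -Im m2, e1 e2: Im m3).
Answer: 5/4*e1 - 3/4*e1 e2 + 3*e1 e3 - 1/4*e2 e3


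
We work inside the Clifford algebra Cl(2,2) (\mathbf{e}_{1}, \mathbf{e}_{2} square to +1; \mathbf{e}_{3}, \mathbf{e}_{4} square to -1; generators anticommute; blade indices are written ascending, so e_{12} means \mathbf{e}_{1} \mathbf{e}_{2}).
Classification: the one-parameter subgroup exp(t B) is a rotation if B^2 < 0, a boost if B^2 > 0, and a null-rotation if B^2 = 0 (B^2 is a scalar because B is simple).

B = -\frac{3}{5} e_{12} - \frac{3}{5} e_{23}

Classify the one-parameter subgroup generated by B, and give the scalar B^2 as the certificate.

B^2 term by term: the squares give (-\frac{3}{5})^2*(e_{12})^2 + (-\frac{3}{5})^2*(e_{23})^2 = \frac{9}{25}*(-1) + \frac{9}{25}*(+1) = 0 (each basis 2-blade squares to minus the product of its generators' squares); cross terms between blades sharing an index anticommute and cancel. So B^2 = 0.
Answer: null-rotation, certificate B^2 = 0. Key observation: B^2 = 0 is a conjugation invariant, so its sign decides the class regardless of the surface form of B.


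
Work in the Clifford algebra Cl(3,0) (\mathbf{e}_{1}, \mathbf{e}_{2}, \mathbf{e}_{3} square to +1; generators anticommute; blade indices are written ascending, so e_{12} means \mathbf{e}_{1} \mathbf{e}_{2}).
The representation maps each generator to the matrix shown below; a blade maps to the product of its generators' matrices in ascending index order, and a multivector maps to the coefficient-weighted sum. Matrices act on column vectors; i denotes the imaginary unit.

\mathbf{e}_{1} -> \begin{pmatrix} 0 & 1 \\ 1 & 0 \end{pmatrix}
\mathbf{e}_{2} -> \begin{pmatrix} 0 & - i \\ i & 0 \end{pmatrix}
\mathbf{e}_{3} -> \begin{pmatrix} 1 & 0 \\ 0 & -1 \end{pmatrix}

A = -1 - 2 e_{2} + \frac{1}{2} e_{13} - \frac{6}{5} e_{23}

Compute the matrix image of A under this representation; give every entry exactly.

Bivector images (products of the table entries): rho(e_{13}) = rho(\mathbf{e}_{1})rho(\mathbf{e}_{3}) = \begin{pmatrix} 0 & -1 \\ 1 & 0 \end{pmatrix}; rho(e_{23}) = rho(\mathbf{e}_{2})rho(\mathbf{e}_{3}) = \begin{pmatrix} 0 & i \\ i & 0 \end{pmatrix}.
M = (-1)*1 + (-2)*rho(e_{2}) + (\frac{1}{2})*rho(e_{13}) + (-\frac{6}{5})*rho(e_{23}), summed entrywise (1 is the identity matrix):
Answer: \begin{pmatrix} -1 & - \frac{1}{2} + \frac{4 i}{5} \\ \frac{1}{2} - \frac{16 i}{5} & -1 \end{pmatrix}


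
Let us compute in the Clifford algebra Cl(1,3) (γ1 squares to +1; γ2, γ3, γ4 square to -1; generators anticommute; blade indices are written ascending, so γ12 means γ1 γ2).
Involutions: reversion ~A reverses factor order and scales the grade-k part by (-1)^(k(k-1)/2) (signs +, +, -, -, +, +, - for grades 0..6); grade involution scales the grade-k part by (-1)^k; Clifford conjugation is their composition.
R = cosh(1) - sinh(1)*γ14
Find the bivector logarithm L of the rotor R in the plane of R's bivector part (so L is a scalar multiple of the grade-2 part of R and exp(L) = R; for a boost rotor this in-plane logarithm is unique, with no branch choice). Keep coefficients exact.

The scalar part of R is cosh(1), giving the rapidity magnitude (cosh is even); the bivector part supplies orientation, its quotient by sinh of the rapidity is the plane, and L = rapidity * plane — unique in that plane, since flipping both signs leaves L unchanged.
Concretely: cosh(rapidity) = cosh(1) gives rapidity = ±1, and since rapidity/sinh(rapidity) is even the sign is immaterial: L = (rapidity/sinh(rapidity)) * <R>_2 = (1/sinh(1)) * <R>_2.
Answer: -γ14


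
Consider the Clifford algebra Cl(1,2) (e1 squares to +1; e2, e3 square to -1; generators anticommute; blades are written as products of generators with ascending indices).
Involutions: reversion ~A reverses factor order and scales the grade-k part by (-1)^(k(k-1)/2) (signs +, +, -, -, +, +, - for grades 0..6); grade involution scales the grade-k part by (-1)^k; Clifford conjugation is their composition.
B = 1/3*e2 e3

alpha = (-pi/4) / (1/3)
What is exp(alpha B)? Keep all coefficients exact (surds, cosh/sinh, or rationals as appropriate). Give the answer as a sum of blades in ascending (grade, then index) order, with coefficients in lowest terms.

B^2 = (1/3)^2*(e2 e3)^2 = 1/9*(-1) = -1/9 (a basis 2-blade squares to minus the product of its generators' squares).
B^2 = -1/9 — since the square is negative, the closed form is circular: l = 1/3, alpha*l = -pi/4, so exp(alpha B) = cos(-pi/4) + (sin(-pi/4)/(1/3))*B = sqrt(2)/2 + (-3*sqrt(2)/2)*B.
Answer: sqrt(2)/2 - sqrt(2)/2*e2 e3


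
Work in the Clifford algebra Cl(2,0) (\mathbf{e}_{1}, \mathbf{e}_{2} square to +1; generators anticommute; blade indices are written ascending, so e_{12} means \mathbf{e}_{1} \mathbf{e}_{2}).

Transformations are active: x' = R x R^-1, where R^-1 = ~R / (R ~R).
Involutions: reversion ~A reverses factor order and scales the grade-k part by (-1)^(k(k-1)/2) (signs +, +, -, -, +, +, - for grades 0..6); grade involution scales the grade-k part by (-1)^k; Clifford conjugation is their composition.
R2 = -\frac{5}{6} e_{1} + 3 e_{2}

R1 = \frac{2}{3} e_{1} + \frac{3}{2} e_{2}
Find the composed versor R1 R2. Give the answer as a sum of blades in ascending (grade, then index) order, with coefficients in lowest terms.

Distribute over the terms of R1 (each basis-blade product reordered to ascending indices, repeated generators contracted through their squares):
(\frac{2}{3} e_{1}) R2 = -\frac{5}{9} + 2 e_{12}
(\frac{3}{2} e_{2}) R2 = \frac{9}{2} + \frac{5}{4} e_{12}
Summing the partial products and collecting blades:
Answer: \frac{71}{18} + \frac{13}{4} e_{12}


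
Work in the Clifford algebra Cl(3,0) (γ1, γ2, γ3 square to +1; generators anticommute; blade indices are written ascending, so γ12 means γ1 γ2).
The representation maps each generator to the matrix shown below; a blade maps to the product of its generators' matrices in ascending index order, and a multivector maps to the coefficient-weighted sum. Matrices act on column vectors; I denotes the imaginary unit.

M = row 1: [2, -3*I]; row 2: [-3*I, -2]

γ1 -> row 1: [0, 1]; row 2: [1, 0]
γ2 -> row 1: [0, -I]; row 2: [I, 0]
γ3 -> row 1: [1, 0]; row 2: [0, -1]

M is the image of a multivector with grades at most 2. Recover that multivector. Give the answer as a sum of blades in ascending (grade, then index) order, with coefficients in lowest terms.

Method: 1, rho(γ1), rho(γ2), rho(γ3) form a trace-orthogonal basis of the 2x2 complex matrices (tr(X Y) = 2 if X = Y, else 0), so M = m0*1 + m1*rho(γ1) + m2*rho(γ2) + m3*rho(γ3) with m0 = tr(M)/2 = 0, m1 = tr(M rho(γ1))/2 = -3*I, m2 = tr(M rho(γ2))/2 = 0, m3 = tr(M rho(γ3))/2 = 2.
Multiplying table entries, the bivector images are rho(γ12) = I*rho(γ3), rho(γ13) = -I*rho(γ2), rho(γ23) = I*rho(γ1); with real blade coefficients the real parts of m0..m3 are the coefficients of 1, γ1, γ2, γ3 and the imaginary parts give the bivectors (γ23: Im m1, γ13: -Im m2, γ12: Im m3).
Answer: 2*γ3 - 3*γ23


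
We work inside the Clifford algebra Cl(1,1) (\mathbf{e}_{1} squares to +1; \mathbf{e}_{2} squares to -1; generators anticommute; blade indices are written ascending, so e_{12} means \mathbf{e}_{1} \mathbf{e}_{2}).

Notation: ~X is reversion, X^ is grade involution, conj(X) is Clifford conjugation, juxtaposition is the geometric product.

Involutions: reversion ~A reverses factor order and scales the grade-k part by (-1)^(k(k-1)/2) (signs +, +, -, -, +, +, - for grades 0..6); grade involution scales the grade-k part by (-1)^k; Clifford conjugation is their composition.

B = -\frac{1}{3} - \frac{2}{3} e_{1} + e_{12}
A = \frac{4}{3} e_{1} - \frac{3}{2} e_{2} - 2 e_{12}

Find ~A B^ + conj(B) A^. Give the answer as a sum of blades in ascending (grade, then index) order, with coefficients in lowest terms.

first term: \frac{26}{9} - \frac{35}{18} e_{1} + \frac{1}{2} e_{2} + \frac{1}{3} e_{12}
second term: \frac{10}{9} + \frac{35}{18} e_{1} - \frac{19}{6} e_{2} + \frac{5}{3} e_{12}
Answer: 4 - \frac{8}{3} e_{2} + 2 e_{12}


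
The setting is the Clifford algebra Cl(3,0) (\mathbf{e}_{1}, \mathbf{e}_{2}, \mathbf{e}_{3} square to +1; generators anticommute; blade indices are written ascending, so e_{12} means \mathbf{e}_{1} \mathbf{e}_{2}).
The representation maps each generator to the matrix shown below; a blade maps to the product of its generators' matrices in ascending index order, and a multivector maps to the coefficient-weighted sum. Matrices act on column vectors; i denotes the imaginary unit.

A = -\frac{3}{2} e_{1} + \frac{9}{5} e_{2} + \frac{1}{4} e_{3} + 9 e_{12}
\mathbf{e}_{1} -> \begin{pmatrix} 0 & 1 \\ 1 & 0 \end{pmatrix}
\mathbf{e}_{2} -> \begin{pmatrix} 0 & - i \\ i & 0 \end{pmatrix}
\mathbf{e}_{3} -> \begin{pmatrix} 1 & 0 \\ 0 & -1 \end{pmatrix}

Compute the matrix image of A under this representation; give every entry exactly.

Bivector images (products of the table entries): rho(e_{12}) = rho(\mathbf{e}_{1})rho(\mathbf{e}_{2}) = \begin{pmatrix} i & 0 \\ 0 & - i \end{pmatrix}.
M = (-\frac{3}{2})*rho(e_{1}) + (\frac{9}{5})*rho(e_{2}) + (\frac{1}{4})*rho(e_{3}) + (9)*rho(e_{12}), summed entrywise:
Answer: \begin{pmatrix} \frac{1}{4} + 9 i & - \frac{3}{2} - \frac{9 i}{5} \\ - \frac{3}{2} + \frac{9 i}{5} & - \frac{1}{4} - 9 i \end{pmatrix}


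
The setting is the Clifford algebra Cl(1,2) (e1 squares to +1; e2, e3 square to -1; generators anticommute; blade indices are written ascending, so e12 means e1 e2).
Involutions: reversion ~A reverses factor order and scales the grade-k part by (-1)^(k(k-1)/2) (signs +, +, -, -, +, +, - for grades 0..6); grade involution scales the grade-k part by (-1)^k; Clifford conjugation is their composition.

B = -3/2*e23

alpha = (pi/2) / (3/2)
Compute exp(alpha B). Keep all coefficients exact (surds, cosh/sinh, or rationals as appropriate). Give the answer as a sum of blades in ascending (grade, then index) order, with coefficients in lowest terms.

B^2 = (-3/2)^2*(e23)^2 = 9/4*(-1) = -9/4 (a basis 2-blade squares to minus the product of its generators' squares).
B^2 = -9/4 — a negative square means the series sums to a rotation: l = 3/2, alpha*l = pi/2, so exp(alpha B) = cos(pi/2) + (sin(pi/2)/(3/2))*B = 0 + (2/3)*B.
Answer: -e23


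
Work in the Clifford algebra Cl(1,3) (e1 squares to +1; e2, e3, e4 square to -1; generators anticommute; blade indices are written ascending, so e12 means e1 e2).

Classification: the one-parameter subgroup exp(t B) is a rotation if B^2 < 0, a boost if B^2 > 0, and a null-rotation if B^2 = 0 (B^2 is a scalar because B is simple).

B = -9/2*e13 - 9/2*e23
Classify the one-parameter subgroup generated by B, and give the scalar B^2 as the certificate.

B^2 term by term: the squares give (-9/2)^2*(e13)^2 + (-9/2)^2*(e23)^2 = 81/4*(+1) + 81/4*(-1) = 0 (each basis 2-blade squares to minus the product of its generators' squares); cross terms between blades sharing an index anticommute and cancel. So B^2 = 0.
Answer: null-rotation, certificate B^2 = 0. One invariant decides it: the square 0 survives every conjugation, and its sign is exactly the classification.


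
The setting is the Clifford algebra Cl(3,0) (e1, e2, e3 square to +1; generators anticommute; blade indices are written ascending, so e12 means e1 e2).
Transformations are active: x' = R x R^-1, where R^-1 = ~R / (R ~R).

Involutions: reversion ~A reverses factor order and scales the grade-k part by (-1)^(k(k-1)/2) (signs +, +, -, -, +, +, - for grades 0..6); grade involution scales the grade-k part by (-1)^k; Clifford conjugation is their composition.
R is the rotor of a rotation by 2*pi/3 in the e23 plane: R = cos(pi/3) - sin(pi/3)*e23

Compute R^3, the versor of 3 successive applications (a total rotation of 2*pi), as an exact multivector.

Because a rotor carries half the rotation angle, composing 3 copies of this e23-plane rotor multiplies the phase: 3*(pi/3) = pi, hence R^3 = cos(pi) - sin(pi)*e23.
cos(pi) = -1 and sin(pi) = 0, so R^3 = -1. The total rotation 2*pi is 1 full turn, so every vector returns to itself, yet the rotor is -1, on the OTHER sheet of the double cover (an odd number of 2*pi turns).
Answer: -1


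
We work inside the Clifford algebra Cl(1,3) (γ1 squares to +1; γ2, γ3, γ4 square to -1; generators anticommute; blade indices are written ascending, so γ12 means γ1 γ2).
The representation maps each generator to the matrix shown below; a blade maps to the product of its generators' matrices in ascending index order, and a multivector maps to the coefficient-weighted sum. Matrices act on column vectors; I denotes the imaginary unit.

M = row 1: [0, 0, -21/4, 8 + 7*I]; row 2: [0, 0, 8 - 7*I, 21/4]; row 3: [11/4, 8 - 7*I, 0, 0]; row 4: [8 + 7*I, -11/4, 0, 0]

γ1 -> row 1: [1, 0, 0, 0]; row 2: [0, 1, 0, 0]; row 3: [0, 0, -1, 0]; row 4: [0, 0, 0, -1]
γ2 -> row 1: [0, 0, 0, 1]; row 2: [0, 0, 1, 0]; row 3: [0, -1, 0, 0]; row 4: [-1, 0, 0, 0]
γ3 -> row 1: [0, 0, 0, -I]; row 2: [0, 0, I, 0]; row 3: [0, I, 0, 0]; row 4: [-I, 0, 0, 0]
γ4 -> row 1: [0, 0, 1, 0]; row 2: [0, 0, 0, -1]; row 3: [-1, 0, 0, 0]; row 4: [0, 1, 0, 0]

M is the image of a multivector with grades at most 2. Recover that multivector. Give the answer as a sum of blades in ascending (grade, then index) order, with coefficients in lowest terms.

Method: the blade images are trace-orthogonal — tr(rho(e_A) rho(e_B)^-1) = 4 if A = B and 0 otherwise — and rho(e_A)^-1 = (e_A)^2 * rho(e_A) with (e_A)^2 = +1 or -1, so the coefficient of e_A in the preimage is (e_A)^2 * tr(M rho(e_A))/4.
Nonzero projections over blades of grade <= 2: γ3: (γ3)^2 = -1, tr(M rho(γ3)) = 28, coefficient -7; γ4: (γ4)^2 = -1, tr(M rho(γ4)) = 16, coefficient -4; γ12: (γ12)^2 = +1, tr(M rho(γ12)) = 32, coefficient 8; γ14: (γ14)^2 = +1, tr(M rho(γ14)) = -5, coefficient -5/4. Every other blade of grade <= 2 projects to 0.
Answer: -7*γ3 - 4*γ4 + 8*γ12 - 5/4*γ14


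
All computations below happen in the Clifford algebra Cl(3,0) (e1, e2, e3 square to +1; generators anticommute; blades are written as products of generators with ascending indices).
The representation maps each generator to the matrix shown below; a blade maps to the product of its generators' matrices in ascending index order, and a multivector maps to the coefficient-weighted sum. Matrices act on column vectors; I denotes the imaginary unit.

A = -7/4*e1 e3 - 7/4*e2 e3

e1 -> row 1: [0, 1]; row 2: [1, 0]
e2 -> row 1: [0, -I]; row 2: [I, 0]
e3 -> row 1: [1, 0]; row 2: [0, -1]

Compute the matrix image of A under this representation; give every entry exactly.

Bivector images (products of the table entries): rho(e1 e3) = rho(e1)rho(e3) = row 1: [0, -1]; row 2: [1, 0]; rho(e2 e3) = rho(e2)rho(e3) = row 1: [0, I]; row 2: [I, 0].
M = (-7/4)*rho(e1 e3) + (-7/4)*rho(e2 e3), summed entrywise:
Answer: row 1: [0, 7/4 - 7*I/4]; row 2: [-7/4 - 7*I/4, 0]


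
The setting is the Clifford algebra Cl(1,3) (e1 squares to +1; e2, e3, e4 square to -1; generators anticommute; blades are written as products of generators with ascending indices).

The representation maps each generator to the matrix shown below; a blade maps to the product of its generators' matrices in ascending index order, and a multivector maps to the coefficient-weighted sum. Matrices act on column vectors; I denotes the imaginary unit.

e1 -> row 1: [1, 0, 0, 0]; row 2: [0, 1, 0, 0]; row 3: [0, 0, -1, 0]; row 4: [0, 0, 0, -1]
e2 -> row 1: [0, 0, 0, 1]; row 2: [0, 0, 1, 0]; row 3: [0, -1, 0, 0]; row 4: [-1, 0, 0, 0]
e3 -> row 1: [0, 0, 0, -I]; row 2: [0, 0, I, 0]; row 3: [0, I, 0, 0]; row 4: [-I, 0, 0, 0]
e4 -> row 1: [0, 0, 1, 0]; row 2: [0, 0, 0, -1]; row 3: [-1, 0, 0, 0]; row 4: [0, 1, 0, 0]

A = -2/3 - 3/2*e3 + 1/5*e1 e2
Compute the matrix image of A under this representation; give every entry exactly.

Bivector images (products of the table entries): rho(e1 e2) = rho(e1)rho(e2) = row 1: [0, 0, 0, 1]; row 2: [0, 0, 1, 0]; row 3: [0, 1, 0, 0]; row 4: [1, 0, 0, 0].
M = (-2/3)*1 + (-3/2)*rho(e3) + (1/5)*rho(e1 e2), summed entrywise (1 is the identity matrix):
Answer: row 1: [-2/3, 0, 0, 1/5 + 3*I/2]; row 2: [0, -2/3, 1/5 - 3*I/2, 0]; row 3: [0, 1/5 - 3*I/2, -2/3, 0]; row 4: [1/5 + 3*I/2, 0, 0, -2/3]


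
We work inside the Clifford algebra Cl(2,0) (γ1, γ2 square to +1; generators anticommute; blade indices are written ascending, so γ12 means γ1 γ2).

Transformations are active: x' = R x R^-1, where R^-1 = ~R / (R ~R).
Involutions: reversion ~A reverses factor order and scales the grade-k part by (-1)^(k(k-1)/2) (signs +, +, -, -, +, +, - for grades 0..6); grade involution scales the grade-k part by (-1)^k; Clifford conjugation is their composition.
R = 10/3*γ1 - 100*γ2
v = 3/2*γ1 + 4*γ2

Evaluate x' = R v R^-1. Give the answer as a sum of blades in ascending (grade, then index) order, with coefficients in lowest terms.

~R = 10/3*γ1 - 100*γ2, and R ~R = 90100/9, so R^-1 = ~R / (90100/9).
R v = -395 + 490/3*γ12
Answer: -3177/1802*γ1 + 3506/901*γ2


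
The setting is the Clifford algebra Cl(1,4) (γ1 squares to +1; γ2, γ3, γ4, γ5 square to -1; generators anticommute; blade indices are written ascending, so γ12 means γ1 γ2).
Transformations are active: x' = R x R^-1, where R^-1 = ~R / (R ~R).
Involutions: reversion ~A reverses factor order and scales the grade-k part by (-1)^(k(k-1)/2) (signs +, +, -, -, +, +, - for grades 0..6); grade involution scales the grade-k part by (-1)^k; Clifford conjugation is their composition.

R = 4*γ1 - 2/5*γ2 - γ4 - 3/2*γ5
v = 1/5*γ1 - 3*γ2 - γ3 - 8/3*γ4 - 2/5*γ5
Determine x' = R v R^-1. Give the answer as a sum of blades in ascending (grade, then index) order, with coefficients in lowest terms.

~R = 4*γ1 - 2/5*γ2 - γ4 - 3/2*γ5, and R ~R = 1259/100, so R^-1 = ~R / (1259/100).
R v = -11/3 - 298/25*γ12 - 4*γ13 - 157/15*γ14 - 13/10*γ15 + 2/5*γ23 - 29/15*γ24 - 217/50*γ25 - γ34 - 3/2*γ35 - 18/5*γ45
Answer: -47777/18885*γ1 + 12211/3777*γ2 + γ3 + 12272/3777*γ4 + 8018/6295*γ5


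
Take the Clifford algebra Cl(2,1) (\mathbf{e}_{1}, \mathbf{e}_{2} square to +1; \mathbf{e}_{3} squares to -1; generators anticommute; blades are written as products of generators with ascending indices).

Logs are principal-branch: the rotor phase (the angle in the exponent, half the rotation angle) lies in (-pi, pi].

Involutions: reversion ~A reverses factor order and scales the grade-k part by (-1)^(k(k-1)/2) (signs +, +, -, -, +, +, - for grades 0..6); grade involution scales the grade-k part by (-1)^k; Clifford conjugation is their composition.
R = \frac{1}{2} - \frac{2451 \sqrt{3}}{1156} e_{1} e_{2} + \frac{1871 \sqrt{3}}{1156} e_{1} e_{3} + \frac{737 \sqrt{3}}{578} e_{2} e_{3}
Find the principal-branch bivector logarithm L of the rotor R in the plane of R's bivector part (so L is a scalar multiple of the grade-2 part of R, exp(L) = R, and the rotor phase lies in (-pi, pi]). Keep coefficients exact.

The scalar part of R is \frac{1}{2}, so the principal-branch rotor phase is pinned; divide the bivector part by its sine to get the unit plane — L is the phase times that plane.
Concretely: cos(phase) = \frac{1}{2} gives phase = ±\frac{\pi}{3}, and since phase/sin(phase) is even the sign is immaterial: L = (phase/sin(phase)) * <R>_2 = (\frac{2 \sqrt{3} \pi}{9}) * <R>_2.
Answer: - \frac{817 \pi}{578} e_{1} e_{2} + \frac{1871 \pi}{1734} e_{1} e_{3} + \frac{737 \pi}{867} e_{2} e_{3}


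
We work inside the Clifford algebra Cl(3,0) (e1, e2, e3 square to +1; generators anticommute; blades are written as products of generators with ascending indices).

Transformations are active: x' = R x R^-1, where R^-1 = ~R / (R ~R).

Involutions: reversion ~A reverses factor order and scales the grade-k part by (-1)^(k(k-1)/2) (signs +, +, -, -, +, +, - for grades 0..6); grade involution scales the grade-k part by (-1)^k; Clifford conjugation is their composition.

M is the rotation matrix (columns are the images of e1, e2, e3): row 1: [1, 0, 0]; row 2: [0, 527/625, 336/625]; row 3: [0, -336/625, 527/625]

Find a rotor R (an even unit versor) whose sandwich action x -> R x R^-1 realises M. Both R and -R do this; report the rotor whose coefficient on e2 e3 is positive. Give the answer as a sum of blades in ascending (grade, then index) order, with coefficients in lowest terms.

Method: write R = a + b12*e1 e2 + b13*e1 e3 + b23*e2 e3 with a^2 + b12^2 + b13^2 + b23^2 = 1 (so R^-1 = ~R). Expanding the columns R e_j ~R gives tr M = 4a^2 - 1 and, from the antisymmetric part, M21 - M12 = -4a*b12, M13 - M31 = 4a*b13, M32 - M23 = -4a*b23.
Here tr M = 1679/625, so a^2 = (1 + tr M)/4 = 576/625 and a = ±24/25. Taking a = 24/25: M21 - M12 = 0, M13 - M31 = 0, M32 - M23 = -672/625, giving b12 = 0, b13 = 0, b23 = 7/25, i.e. R = 24/25 + 7/25*e2 e3.
Its e2 e3 coefficient is already positive.
Answer: 24/25 + 7/25*e2 e3. Sheet selection: the two-to-one cover makes ±R indistinguishable at the matrix level (trace 1679/625), so uniqueness comes from the required sign on e2 e3.


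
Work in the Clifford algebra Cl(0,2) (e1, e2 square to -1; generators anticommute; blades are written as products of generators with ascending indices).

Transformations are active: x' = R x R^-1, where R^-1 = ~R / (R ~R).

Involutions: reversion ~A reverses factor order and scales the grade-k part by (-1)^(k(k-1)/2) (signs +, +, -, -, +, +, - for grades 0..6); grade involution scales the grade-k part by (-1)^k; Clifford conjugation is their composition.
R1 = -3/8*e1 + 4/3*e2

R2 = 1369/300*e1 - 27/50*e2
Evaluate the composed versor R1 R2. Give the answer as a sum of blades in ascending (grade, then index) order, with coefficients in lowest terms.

Distribute over the terms of R1 (each basis-blade product reordered to ascending indices, repeated generators contracted through their squares):
(-3/8*e1) R2 = 1369/800 + 81/400*e1 e2
(4/3*e2) R2 = 18/25 - 1369/225*e1 e2
Summing the partial products and collecting blades:
Answer: 389/160 - 847/144*e1 e2


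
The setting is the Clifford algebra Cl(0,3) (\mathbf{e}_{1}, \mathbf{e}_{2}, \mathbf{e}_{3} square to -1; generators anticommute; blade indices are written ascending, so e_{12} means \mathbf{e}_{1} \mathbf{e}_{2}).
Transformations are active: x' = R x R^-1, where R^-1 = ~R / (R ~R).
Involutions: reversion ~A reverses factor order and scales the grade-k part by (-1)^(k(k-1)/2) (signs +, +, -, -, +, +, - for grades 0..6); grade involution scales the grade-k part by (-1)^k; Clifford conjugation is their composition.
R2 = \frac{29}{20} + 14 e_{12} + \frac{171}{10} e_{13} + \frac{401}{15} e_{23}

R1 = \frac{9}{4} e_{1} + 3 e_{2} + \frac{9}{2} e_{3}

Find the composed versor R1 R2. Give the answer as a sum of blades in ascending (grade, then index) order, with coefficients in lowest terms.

Distribute over the terms of R1 (each basis-blade product reordered to ascending indices, repeated generators contracted through their squares):
(\frac{9}{4} e_{1}) R2 = \frac{261}{80} e_{1} - \frac{63}{2} e_{2} - \frac{1539}{40} e_{3} + \frac{1203}{20} e_{123}
(3 e_{2}) R2 = 42 e_{1} + \frac{87}{20} e_{2} - \frac{401}{5} e_{3} - \frac{513}{10} e_{123}
(\frac{9}{2} e_{3}) R2 = \frac{1539}{20} e_{1} + \frac{1203}{10} e_{2} + \frac{261}{40} e_{3} + 63 e_{123}
Summing the partial products and collecting blades:
Answer: \frac{9777}{80} e_{1} + \frac{1863}{20} e_{2} - \frac{2243}{20} e_{3} + \frac{1437}{20} e_{123}


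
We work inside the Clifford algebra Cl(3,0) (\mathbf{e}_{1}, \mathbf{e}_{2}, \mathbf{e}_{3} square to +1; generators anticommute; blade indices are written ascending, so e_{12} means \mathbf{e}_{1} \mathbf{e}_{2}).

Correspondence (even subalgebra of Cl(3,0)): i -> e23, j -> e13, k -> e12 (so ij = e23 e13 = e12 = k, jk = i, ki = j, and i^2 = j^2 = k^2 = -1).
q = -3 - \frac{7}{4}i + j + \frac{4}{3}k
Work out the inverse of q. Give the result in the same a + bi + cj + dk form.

In blades: q = -3 + \frac{4}{3} e_{12} + e_{13} - \frac{7}{4} e_{23}.
With qbar = -3 - \frac{4}{3} e_{12} - e_{13} + \frac{7}{4} e_{23} (scalar fixed, mapped units negated), q qbar = \frac{2137}{144} (the sum of squared coefficients), so q^-1 = qbar / (\frac{2137}{144}) = -\frac{432}{2137} - \frac{192}{2137} e_{12} - \frac{144}{2137} e_{13} + \frac{252}{2137} e_{23}; translating back:
Answer: -\frac{432}{2137} + \frac{252}{2137}i - \frac{144}{2137}j - \frac{192}{2137}k


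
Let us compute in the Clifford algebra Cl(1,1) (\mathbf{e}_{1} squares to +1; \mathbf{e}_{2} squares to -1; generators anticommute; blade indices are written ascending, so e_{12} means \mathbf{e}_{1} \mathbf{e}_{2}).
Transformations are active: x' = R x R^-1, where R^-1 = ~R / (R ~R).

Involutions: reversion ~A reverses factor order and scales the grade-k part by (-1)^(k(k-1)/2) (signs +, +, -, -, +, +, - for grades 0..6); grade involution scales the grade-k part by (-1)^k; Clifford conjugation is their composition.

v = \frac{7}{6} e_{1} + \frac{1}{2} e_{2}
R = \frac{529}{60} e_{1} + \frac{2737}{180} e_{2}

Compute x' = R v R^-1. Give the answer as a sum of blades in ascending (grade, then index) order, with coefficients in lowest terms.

~R = \frac{529}{60} e_{1} + \frac{2737}{180} e_{2}, and R ~R = -\frac{24863}{162}, so R^-1 = ~R / (-\frac{24863}{162}).
R v = \frac{161}{60} - \frac{7199}{540} e_{12}
Answer: -\frac{20797}{14100} e_{1} - \frac{4849}{4700} e_{2}


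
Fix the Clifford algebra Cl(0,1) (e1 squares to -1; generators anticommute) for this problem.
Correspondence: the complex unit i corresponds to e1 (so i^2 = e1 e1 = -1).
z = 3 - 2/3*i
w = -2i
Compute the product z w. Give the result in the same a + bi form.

In blades: z = 3 - 2/3*e1, w = -2*e1.
Distribute z over w term by term (generator squares from the signature, products reordered to ascending indices): (3)*w = -6*e1; (-2/3*e1)*w = -4/3.
Sum: -4/3 - 6*e1; translating back through the correspondence:
Answer: -4/3 - 6i


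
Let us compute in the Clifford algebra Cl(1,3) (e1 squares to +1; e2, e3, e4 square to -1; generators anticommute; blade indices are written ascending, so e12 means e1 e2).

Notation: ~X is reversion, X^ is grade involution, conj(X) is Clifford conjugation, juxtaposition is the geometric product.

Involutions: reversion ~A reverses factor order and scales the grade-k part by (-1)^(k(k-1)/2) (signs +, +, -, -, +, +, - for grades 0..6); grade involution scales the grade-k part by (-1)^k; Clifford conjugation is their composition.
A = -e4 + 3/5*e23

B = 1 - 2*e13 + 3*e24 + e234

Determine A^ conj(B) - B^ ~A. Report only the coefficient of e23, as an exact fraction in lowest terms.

first term: -3*e2 + 2/5*e4 - 6/5*e12 - 2/5*e23 - 9/5*e34 + 2*e134
second term: 3*e2 - 8/5*e4 + 6/5*e12 - 8/5*e23 + 9/5*e34 + 2*e134
Answer: 6/5


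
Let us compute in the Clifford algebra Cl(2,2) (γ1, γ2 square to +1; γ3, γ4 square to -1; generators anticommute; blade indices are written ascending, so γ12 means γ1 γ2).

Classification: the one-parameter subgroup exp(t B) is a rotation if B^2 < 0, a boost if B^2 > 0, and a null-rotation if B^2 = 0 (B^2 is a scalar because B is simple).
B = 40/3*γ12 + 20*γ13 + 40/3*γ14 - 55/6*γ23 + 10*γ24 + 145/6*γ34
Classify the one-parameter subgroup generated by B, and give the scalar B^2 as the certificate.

B^2 term by term: the squares give (40/3)^2*(γ12)^2 + (20)^2*(γ13)^2 + (40/3)^2*(γ14)^2 + (-55/6)^2*(γ23)^2 + (10)^2*(γ24)^2 + (145/6)^2*(γ34)^2 = 1600/9*(-1) + 400*(+1) + 1600/9*(+1) + 3025/36*(+1) + 100*(+1) + 21025/36*(-1) = 0 (each basis 2-blade squares to minus the product of its generators' squares); cross terms between blades sharing an index anticommute and cancel; the commuting (index-disjoint) pairs give grade-4 terms 2*c*c'*(blade product), which cancel blade by blade — γ1234: 5800/9 - 400 - 2200/9 = 0 — confirming B is simple. So B^2 = 0.
Answer: null-rotation, certificate B^2 = 0. Certificate logic: 0 is a conjugation-invariant scalar, so its sign fixes rotation versus boost versus null-rotation outright.


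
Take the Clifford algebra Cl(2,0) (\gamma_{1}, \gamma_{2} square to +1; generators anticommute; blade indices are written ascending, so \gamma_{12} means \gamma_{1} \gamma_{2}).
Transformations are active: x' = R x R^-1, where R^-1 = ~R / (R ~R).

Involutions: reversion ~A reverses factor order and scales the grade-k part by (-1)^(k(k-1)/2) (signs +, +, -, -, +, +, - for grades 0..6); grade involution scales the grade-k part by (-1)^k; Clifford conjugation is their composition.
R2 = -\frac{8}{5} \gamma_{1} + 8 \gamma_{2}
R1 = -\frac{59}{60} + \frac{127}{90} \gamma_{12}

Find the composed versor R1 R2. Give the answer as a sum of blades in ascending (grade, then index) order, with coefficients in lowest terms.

Distribute over the terms of R1 (each basis-blade product reordered to ascending indices, repeated generators contracted through their squares):
(-\frac{59}{60}) R2 = \frac{118}{75} \gamma_{1} - \frac{118}{15} \gamma_{2}
(\frac{127}{90} \gamma_{12}) R2 = \frac{508}{45} \gamma_{1} + \frac{508}{225} \gamma_{2}
Summing the partial products and collecting blades:
Answer: \frac{2894}{225} \gamma_{1} - \frac{1262}{225} \gamma_{2}


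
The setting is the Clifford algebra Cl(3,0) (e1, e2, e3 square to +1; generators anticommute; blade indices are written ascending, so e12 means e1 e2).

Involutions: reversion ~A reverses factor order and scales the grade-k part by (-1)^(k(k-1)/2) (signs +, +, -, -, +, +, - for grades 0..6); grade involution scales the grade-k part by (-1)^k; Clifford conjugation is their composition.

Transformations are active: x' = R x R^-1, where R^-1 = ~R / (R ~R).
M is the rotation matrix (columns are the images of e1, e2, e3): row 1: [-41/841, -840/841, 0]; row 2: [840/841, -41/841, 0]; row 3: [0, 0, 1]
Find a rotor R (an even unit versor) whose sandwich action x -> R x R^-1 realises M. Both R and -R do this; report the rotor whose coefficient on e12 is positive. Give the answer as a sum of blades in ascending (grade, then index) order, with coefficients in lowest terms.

Method: write R = a + b12*e12 + b13*e13 + b23*e23 with a^2 + b12^2 + b13^2 + b23^2 = 1 (so R^-1 = ~R). Expanding the columns R e_j ~R gives tr M = 4a^2 - 1 and, from the antisymmetric part, M21 - M12 = -4a*b12, M13 - M31 = 4a*b13, M32 - M23 = -4a*b23.
Here tr M = 759/841, so a^2 = (1 + tr M)/4 = 400/841 and a = ±20/29. Taking a = 20/29: M21 - M12 = 1680/841, M13 - M31 = 0, M32 - M23 = 0, giving b12 = -21/29, b13 = 0, b23 = 0, i.e. R = 20/29 - 21/29*e12.
Its e12 coefficient is negative, so report the other preimage -R.
Answer: -20/29 + 21/29*e12. Why the constraint matters: R and -R act identically through the sandwich — M has trace 759/841 either way — so only the sign condition on e12 picks one of the two preimages.


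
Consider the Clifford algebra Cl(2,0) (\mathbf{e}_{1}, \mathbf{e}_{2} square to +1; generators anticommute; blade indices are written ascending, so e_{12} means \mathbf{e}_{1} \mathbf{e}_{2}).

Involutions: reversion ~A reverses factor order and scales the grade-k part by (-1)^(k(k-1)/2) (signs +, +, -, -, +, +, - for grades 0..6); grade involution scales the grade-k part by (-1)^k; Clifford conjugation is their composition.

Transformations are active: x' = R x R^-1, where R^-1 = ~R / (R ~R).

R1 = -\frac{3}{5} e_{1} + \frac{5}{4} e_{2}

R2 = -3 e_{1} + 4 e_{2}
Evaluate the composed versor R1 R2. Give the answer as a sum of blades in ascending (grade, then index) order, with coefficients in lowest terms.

Distribute over the terms of R1 (each basis-blade product reordered to ascending indices, repeated generators contracted through their squares):
(-\frac{3}{5} e_{1}) R2 = \frac{9}{5} - \frac{12}{5} e_{12}
(\frac{5}{4} e_{2}) R2 = 5 + \frac{15}{4} e_{12}
Summing the partial products and collecting blades:
Answer: \frac{34}{5} + \frac{27}{20} e_{12}


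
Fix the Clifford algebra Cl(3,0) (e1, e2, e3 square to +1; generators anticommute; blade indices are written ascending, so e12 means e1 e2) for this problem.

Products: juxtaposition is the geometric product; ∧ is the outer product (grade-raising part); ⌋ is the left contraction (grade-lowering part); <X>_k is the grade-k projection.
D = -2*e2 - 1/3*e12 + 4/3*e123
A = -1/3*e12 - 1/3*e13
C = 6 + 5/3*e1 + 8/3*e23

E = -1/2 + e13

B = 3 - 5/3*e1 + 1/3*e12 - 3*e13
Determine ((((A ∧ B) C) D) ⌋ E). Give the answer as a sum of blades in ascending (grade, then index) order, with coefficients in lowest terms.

step 1: -e12 - e13
step 2: 5/3*e2 + 5/3*e3 - 10/3*e12 - 26/3*e13
step 3: -40/9 + 65/9*e1 - 104/9*e2 + 40/9*e3 + 20/9*e12 - 20/9*e13 + 56/9*e23 - 161/9*e123
step 4: 40/9 - 40/9*e1 + 65/9*e3 - 40/9*e13
Answer: 40/9 - 40/9*e1 + 65/9*e3 - 40/9*e13


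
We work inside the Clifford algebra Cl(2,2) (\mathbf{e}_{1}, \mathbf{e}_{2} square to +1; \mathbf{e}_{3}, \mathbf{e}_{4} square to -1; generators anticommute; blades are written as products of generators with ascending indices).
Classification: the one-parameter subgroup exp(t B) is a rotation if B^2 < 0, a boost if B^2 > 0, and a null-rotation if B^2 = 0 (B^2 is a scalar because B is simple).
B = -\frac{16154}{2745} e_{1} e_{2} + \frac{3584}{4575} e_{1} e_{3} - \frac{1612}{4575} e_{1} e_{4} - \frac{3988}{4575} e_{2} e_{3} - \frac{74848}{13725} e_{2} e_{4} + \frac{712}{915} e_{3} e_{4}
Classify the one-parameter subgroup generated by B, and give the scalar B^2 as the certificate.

B^2 term by term: the squares give (-\frac{16154}{2745})^2*(e_{1} e_{2})^2 + (\frac{3584}{4575})^2*(e_{1} e_{3})^2 + (-\frac{1612}{4575})^2*(e_{1} e_{4})^2 + (-\frac{3988}{4575})^2*(e_{2} e_{3})^2 + (-\frac{74848}{13725})^2*(e_{2} e_{4})^2 + (\frac{712}{915})^2*(e_{3} e_{4})^2 = \frac{260951716}{7535025}*(-1) + \frac{12845056}{20930625}*(+1) + \frac{2598544}{20930625}*(+1) + \frac{15904144}{20930625}*(+1) + \frac{5602223104}{188375625}*(+1) + \frac{506944}{837225}*(-1) = -4 (each basis 2-blade squares to minus the product of its generators' squares); cross terms between blades sharing an index anticommute and cancel; the commuting (index-disjoint) pairs give grade-4 terms 2*c*c'*(blade product), which cancel blade by blade — e_{1} e_{2} e_{3} e_{4}: -\frac{23003296}{2511675} + \frac{536510464}{62791875} + \frac{12857312}{20930625} = 0 — confirming B is simple. So B^2 = -4.
Answer: rotation, certificate B^2 = -4. Certificate logic: -4 is a conjugation-invariant scalar, so its sign fixes rotation versus boost versus null-rotation outright.
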